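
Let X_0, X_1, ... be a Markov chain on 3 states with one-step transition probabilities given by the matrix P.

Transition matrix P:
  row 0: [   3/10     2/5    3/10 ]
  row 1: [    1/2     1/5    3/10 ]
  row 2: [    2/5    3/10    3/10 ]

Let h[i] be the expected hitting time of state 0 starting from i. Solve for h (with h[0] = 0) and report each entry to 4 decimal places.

First-step conditioning: h[0] = 0; for i ≠ 0, h[i] = 1 + Σ_k P[i][k]·h[k].
  h[1] = 1 + 1/5·h[1] + 3/10·h[2]
  h[2] = 1 + 3/10·h[1] + 3/10·h[2]
Solving the 2×2 linear system over states ≠ 0 gives exactly h = [0, 100/47, 110/47] (h[0] = 0 is the target).

h = [0.0000, 2.1277, 2.3404]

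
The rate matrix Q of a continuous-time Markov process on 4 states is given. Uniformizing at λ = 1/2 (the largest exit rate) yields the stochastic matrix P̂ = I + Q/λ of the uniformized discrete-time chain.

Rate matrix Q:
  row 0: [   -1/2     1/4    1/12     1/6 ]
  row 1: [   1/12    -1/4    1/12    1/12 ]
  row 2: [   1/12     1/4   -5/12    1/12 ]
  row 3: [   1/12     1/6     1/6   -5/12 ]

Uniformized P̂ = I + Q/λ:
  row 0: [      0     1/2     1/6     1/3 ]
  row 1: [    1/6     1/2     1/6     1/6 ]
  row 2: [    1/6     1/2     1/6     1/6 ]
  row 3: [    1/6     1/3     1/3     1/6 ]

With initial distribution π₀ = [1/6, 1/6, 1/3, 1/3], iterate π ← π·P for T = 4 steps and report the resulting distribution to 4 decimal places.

π = [0.1429, 0.4682, 0.1984, 0.1905]

t=0: π = [0.1667, 0.1667, 0.3333, 0.3333]
t=1: π = [0.1389, 0.4444, 0.2222, 0.1944]
t=2: π = [0.1435, 0.4676, 0.1991, 0.1898]
t=3: π = [0.1427, 0.4684, 0.1983, 0.1906]
t=4: π = [0.1429, 0.4682, 0.1984, 0.1905]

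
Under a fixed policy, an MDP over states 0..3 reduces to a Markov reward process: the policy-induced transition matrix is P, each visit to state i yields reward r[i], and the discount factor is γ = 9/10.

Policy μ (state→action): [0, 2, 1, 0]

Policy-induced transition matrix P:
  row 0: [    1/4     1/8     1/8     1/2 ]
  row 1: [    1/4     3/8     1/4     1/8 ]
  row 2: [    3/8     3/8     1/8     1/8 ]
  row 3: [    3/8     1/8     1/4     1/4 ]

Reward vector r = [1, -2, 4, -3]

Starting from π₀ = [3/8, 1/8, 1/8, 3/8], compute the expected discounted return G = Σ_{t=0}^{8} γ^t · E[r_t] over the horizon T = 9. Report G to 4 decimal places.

G = -1.6670

t=0: π = [0.3750, 0.1250, 0.1250, 0.3750], E[r] = -0.5000, γ^t·E[r] = -0.500000, running G = -0.500000
t=1: π = [0.3125, 0.1875, 0.1875, 0.3125], E[r] = -0.2500, γ^t·E[r] = -0.225000, running G = -0.725000
t=2: π = [0.3125, 0.2188, 0.1875, 0.2813], E[r] = -0.2188, γ^t·E[r] = -0.177188, running G = -0.902188
t=3: π = [0.3086, 0.2266, 0.1875, 0.2773], E[r] = -0.2266, γ^t·E[r] = -0.165164, running G = -1.067352
t=4: π = [0.3081, 0.2285, 0.1880, 0.2754], E[r] = -0.2231, γ^t·E[r] = -0.146405, running G = -1.213757
t=5: π = [0.3079, 0.2291, 0.1880, 0.2750], E[r] = -0.2233, γ^t·E[r] = -0.131837, running G = -1.345593
t=6: π = [0.3079, 0.2293, 0.1880, 0.2748], E[r] = -0.2232, γ^t·E[r] = -0.118600, running G = -1.464194
t=7: π = [0.3079, 0.2293, 0.1880, 0.2748], E[r] = -0.2231, γ^t·E[r] = -0.106730, running G = -1.570924
t=8: π = [0.3079, 0.2293, 0.1880, 0.2748], E[r] = -0.2231, γ^t·E[r] = -0.096056, running G = -1.666980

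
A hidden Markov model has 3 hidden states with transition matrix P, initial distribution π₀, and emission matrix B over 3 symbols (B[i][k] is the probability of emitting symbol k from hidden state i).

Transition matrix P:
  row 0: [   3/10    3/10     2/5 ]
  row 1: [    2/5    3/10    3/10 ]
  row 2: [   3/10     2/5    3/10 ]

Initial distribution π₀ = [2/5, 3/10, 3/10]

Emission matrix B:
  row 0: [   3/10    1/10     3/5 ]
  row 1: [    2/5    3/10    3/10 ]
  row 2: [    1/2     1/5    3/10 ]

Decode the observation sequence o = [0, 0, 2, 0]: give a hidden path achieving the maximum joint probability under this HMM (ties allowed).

path = [2, 1, 0, 2]

t=0: δ = [1.200e-01, 1.200e-01, 1.500e-01]  (obs o_0=0)
t=1: δ = [1.440e-02, 2.400e-02, 2.400e-02]  ψ = [1, 2, 0]  (obs o_1=0)
t=2: δ = [5.760e-03, 2.880e-03, 2.160e-03]  ψ = [1, 2, 1]  (obs o_2=2)
t=3: δ = [5.184e-04, 6.912e-04, 1.152e-03]  ψ = [0, 0, 0]  (obs o_3=0)
backtrack: best end state = 2; path = [2, 1, 0, 2]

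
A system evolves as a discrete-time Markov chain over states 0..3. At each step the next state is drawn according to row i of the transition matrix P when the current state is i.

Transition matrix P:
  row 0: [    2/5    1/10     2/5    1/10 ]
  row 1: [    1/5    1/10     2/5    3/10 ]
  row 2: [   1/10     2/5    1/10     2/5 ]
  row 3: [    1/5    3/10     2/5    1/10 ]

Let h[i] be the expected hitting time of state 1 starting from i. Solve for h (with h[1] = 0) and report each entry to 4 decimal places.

h = [4.3333, 0.0000, 3.1333, 3.4667]

First-step conditioning: h[1] = 0; for i ≠ 1, h[i] = 1 + Σ_k P[i][k]·h[k].
  h[0] = 1 + 2/5·h[0] + 2/5·h[2] + 1/10·h[3]
  h[2] = 1 + 1/10·h[0] + 1/10·h[2] + 2/5·h[3]
  h[3] = 1 + 1/5·h[0] + 2/5·h[2] + 1/10·h[3]
Solving the 3×3 linear system over states ≠ 1 gives exactly h = [13/3, 0, 47/15, 52/15] (h[1] = 0 is the target).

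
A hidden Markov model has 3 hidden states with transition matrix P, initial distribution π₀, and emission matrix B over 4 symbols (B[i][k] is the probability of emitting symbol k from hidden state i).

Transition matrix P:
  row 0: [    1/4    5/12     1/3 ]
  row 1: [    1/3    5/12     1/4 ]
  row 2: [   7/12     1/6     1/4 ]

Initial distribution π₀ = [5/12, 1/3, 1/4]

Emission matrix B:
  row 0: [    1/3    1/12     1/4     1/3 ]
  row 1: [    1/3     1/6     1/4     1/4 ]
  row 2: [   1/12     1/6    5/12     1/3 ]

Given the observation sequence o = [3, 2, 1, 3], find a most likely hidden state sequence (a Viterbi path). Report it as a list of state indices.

t=0: δ = [1.389e-01, 8.333e-02, 8.333e-02]  (obs o_0=3)
t=1: δ = [1.215e-02, 1.447e-02, 1.929e-02]  ψ = [2, 0, 0]  (obs o_1=2)
t=2: δ = [9.377e-04, 1.005e-03, 8.038e-04]  ψ = [2, 1, 2]  (obs o_2=1)
t=3: δ = [1.563e-04, 1.047e-04, 1.042e-04]  ψ = [2, 1, 0]  (obs o_3=3)
backtrack: best end state = 0; path = [0, 2, 2, 0]

path = [0, 2, 2, 0]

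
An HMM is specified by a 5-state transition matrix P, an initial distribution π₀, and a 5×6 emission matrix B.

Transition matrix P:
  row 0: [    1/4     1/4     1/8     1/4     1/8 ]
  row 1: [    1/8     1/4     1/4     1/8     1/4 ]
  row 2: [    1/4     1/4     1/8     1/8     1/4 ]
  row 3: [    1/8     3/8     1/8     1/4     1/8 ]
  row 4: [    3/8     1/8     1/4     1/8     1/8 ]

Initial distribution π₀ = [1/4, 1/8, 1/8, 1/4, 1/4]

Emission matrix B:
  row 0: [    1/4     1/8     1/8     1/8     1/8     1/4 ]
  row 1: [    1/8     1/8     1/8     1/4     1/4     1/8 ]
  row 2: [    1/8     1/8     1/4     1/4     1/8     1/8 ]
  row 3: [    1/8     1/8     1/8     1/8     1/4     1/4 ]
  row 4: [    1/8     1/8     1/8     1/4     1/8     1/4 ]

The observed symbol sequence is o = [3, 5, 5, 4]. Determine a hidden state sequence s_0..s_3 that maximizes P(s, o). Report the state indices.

path = [4, 0, 3, 1]

t=0: δ = [3.125e-02, 3.125e-02, 3.125e-02, 3.125e-02, 6.250e-02]  (obs o_0=3)
t=1: δ = [5.859e-03, 1.465e-03, 1.953e-03, 1.953e-03, 1.953e-03]  ψ = [4, 3, 4, 0, 1]  (obs o_1=5)
t=2: δ = [3.662e-04, 1.831e-04, 9.155e-05, 3.662e-04, 1.831e-04]  ψ = [0, 0, 0, 0, 0]  (obs o_2=5)
t=3: δ = [1.144e-05, 3.433e-05, 5.722e-06, 2.289e-05, 5.722e-06]  ψ = [0, 3, 0, 0, 0]  (obs o_3=4)
backtrack: best end state = 1; path = [4, 0, 3, 1]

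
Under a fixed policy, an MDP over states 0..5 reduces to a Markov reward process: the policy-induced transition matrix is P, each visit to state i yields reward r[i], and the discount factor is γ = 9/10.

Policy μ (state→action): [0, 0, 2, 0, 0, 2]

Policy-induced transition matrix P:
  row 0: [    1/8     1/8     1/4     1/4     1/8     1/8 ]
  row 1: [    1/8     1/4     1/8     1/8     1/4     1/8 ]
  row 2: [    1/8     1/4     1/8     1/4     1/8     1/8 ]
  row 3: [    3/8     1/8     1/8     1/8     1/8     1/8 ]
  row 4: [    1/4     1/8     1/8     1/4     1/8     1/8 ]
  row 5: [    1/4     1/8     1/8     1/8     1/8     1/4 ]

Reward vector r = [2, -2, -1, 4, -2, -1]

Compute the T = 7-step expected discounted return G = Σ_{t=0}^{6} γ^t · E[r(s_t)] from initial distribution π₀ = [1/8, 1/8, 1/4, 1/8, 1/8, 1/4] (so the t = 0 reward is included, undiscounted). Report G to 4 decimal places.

G = 0.7971

t=0: π = [0.1250, 0.1250, 0.2500, 0.1250, 0.1250, 0.2500], E[r] = -0.2500, γ^t·E[r] = -0.250000, running G = -0.250000
t=1: π = [0.2031, 0.1719, 0.1406, 0.1875, 0.1406, 0.1563], E[r] = 0.2344, γ^t·E[r] = 0.210938, running G = -0.039063
t=2: π = [0.2090, 0.1641, 0.1504, 0.1855, 0.1465, 0.1445], E[r] = 0.2441, γ^t·E[r] = 0.197754, running G = 0.158691
t=3: π = [0.2078, 0.1643, 0.1511, 0.1882, 0.1455, 0.1431], E[r] = 0.2546, γ^t·E[r] = 0.185632, running G = 0.344323
t=4: π = [0.2081, 0.1644, 0.1510, 0.1880, 0.1455, 0.1429], E[r] = 0.2547, γ^t·E[r] = 0.167088, running G = 0.511411
t=5: π = [0.2081, 0.1644, 0.1510, 0.1881, 0.1456, 0.1429], E[r] = 0.2546, γ^t·E[r] = 0.150348, running G = 0.661760
t=6: π = [0.2081, 0.1644, 0.1510, 0.1881, 0.1456, 0.1429], E[r] = 0.2546, γ^t·E[r] = 0.135320, running G = 0.797080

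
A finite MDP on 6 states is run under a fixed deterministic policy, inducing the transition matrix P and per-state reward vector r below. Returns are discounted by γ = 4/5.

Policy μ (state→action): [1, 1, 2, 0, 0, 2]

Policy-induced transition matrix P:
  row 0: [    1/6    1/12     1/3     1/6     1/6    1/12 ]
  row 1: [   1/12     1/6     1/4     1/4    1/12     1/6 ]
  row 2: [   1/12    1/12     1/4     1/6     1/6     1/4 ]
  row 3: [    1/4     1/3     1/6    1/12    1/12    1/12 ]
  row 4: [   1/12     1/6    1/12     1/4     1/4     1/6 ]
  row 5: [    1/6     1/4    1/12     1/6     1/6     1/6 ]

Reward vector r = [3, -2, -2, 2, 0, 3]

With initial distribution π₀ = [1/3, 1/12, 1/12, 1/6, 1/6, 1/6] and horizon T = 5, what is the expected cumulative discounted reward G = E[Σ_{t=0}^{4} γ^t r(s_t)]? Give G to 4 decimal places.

t=0: π = [0.3333, 0.0833, 0.0833, 0.1667, 0.1667, 0.1667], E[r] = 1.5000, γ^t·E[r] = 1.500000, running G = 1.500000
t=1: π = [0.1528, 0.1736, 0.2083, 0.1736, 0.1597, 0.1319], E[r] = 0.4375, γ^t·E[r] = 0.350000, running G = 1.850000
t=2: π = [0.1360, 0.1765, 0.1997, 0.1800, 0.1510, 0.1568], E[r] = 0.4861, γ^t·E[r] = 0.311111, running G = 2.161111
t=3: π = [0.1377, 0.1818, 0.1950, 0.1790, 0.1495, 0.1570], E[r] = 0.4885, γ^t·E[r] = 0.250099, running G = 2.411210
t=4: π = [0.1377, 0.1818, 0.1955, 0.1794, 0.1491, 0.1565], E[r] = 0.4868, γ^t·E[r] = 0.199401, running G = 2.610611

G = 2.6106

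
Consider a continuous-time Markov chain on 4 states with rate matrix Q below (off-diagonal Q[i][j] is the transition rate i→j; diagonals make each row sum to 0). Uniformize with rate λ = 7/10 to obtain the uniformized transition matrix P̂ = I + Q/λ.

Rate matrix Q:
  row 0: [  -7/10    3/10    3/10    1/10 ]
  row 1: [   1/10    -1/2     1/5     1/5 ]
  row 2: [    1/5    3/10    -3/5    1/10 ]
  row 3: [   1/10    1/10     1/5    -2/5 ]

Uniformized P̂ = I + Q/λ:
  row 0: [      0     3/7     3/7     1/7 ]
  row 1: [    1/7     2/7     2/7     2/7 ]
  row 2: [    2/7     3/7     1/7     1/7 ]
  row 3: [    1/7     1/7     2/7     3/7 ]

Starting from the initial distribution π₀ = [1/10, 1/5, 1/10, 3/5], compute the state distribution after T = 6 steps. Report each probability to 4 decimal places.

π = [0.1588, 0.3095, 0.2698, 0.2619]

t=0: π = [0.1000, 0.2000, 0.1000, 0.6000]
t=1: π = [0.1429, 0.2286, 0.2857, 0.3429]
t=2: π = [0.1633, 0.2980, 0.2653, 0.2735]
t=3: π = [0.1574, 0.3079, 0.2711, 0.2636]
t=4: π = [0.1591, 0.3093, 0.2695, 0.2621]
t=5: π = [0.1586, 0.3095, 0.2699, 0.2619]
t=6: π = [0.1588, 0.3095, 0.2698, 0.2619]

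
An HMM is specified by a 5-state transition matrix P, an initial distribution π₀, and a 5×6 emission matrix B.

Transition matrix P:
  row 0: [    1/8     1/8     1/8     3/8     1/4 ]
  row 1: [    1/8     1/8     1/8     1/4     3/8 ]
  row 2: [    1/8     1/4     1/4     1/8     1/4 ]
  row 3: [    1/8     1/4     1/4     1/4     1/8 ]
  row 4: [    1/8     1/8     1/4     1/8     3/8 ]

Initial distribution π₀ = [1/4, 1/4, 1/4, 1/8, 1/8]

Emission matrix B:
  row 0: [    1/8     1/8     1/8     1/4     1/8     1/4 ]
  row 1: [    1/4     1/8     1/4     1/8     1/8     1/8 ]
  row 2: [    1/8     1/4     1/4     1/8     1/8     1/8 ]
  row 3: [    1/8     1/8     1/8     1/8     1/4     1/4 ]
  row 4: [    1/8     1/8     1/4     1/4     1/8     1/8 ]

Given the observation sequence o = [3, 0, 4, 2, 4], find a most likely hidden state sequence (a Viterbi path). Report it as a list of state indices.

path = [0, 3, 3, 1, 3]

t=0: δ = [6.250e-02, 3.125e-02, 3.125e-02, 1.562e-02, 3.125e-02]  (obs o_0=3)
t=1: δ = [9.766e-04, 1.953e-03, 9.766e-04, 2.930e-03, 1.953e-03]  ψ = [0, 0, 0, 0, 0]  (obs o_1=0)
t=2: δ = [4.578e-05, 9.155e-05, 9.155e-05, 1.831e-04, 9.155e-05]  ψ = [3, 3, 3, 3, 1]  (obs o_2=4)
t=3: δ = [2.861e-06, 1.144e-05, 1.144e-05, 5.722e-06, 8.583e-06]  ψ = [3, 3, 3, 3, 1]  (obs o_3=2)
t=4: δ = [1.788e-07, 3.576e-07, 3.576e-07, 7.153e-07, 5.364e-07]  ψ = [1, 2, 2, 1, 1]  (obs o_4=4)
backtrack: best end state = 3; path = [0, 3, 3, 1, 3]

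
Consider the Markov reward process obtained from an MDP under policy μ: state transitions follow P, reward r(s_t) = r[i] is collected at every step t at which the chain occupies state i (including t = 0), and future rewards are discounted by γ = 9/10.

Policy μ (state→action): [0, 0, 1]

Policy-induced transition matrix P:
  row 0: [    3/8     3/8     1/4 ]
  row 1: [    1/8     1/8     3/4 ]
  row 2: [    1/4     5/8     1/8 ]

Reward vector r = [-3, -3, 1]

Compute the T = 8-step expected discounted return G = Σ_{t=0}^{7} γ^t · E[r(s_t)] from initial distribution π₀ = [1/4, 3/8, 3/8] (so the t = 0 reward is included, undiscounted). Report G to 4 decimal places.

G = -8.2592

t=0: π = [0.2500, 0.3750, 0.3750], E[r] = -1.5000, γ^t·E[r] = -1.500000, running G = -1.500000
t=1: π = [0.2344, 0.3750, 0.3906], E[r] = -1.4375, γ^t·E[r] = -1.293750, running G = -2.793750
t=2: π = [0.2324, 0.3789, 0.3887], E[r] = -1.4453, γ^t·E[r] = -1.170703, running G = -3.964453
t=3: π = [0.2317, 0.3774, 0.3909], E[r] = -1.4365, γ^t·E[r] = -1.047226, running G = -5.011679
t=4: π = [0.2318, 0.3784, 0.3899], E[r] = -1.4406, γ^t·E[r] = -0.945146, running G = -5.956825
t=5: π = [0.2317, 0.3779, 0.3904], E[r] = -1.4382, γ^t·E[r] = -0.849253, running G = -6.806078
t=6: π = [0.2317, 0.3781, 0.3901], E[r] = -1.4395, γ^t·E[r] = -0.764994, running G = -7.571071
t=7: π = [0.2317, 0.3780, 0.3903], E[r] = -1.4388, γ^t·E[r] = -0.688165, running G = -8.259236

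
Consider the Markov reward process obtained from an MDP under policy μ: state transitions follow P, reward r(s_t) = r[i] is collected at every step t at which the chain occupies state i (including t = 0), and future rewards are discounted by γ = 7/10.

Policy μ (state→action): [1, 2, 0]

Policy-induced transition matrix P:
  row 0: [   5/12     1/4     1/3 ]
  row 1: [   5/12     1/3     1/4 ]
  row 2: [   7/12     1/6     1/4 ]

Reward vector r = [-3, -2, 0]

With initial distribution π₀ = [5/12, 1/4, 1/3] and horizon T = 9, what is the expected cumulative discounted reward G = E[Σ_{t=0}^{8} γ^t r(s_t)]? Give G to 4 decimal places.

t=0: π = [0.4167, 0.2500, 0.3333], E[r] = -1.7500, γ^t·E[r] = -1.750000, running G = -1.750000
t=1: π = [0.4722, 0.2431, 0.2847], E[r] = -1.9028, γ^t·E[r] = -1.331944, running G = -3.081944
t=2: π = [0.4641, 0.2465, 0.2894], E[r] = -1.8854, γ^t·E[r] = -0.923854, running G = -4.005799
t=3: π = [0.4649, 0.2464, 0.2887], E[r] = -1.8875, γ^t·E[r] = -0.647426, running G = -4.653224
t=4: π = [0.4648, 0.2465, 0.2887], E[r] = -1.8873, γ^t·E[r] = -0.453140, running G = -5.106364
t=5: π = [0.4648, 0.2465, 0.2887], E[r] = -1.8873, γ^t·E[r] = -0.317203, running G = -5.423567
t=6: π = [0.4648, 0.2465, 0.2887], E[r] = -1.8873, γ^t·E[r] = -0.222042, running G = -5.645609
t=7: π = [0.4648, 0.2465, 0.2887], E[r] = -1.8873, γ^t·E[r] = -0.155429, running G = -5.801038
t=8: π = [0.4648, 0.2465, 0.2887], E[r] = -1.8873, γ^t·E[r] = -0.108800, running G = -5.909839

G = -5.9098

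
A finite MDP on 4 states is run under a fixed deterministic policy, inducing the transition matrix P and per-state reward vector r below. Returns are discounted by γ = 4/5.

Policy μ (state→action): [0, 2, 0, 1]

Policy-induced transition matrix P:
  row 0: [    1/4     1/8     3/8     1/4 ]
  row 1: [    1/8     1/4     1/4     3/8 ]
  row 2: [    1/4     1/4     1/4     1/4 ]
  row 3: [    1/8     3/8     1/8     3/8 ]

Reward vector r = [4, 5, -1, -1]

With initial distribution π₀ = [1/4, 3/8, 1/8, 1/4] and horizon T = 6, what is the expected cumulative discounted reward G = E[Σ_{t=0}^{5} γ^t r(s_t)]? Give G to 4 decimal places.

t=0: π = [0.2500, 0.3750, 0.1250, 0.2500], E[r] = 2.5000, γ^t·E[r] = 2.500000, running G = 2.500000
t=1: π = [0.1719, 0.2500, 0.2500, 0.3281], E[r] = 1.3594, γ^t·E[r] = 1.087500, running G = 3.587500
t=2: π = [0.1777, 0.2695, 0.2305, 0.3223], E[r] = 1.5059, γ^t·E[r] = 0.963750, running G = 4.551250
t=3: π = [0.1760, 0.2681, 0.2319, 0.3240], E[r] = 1.4885, γ^t·E[r] = 0.762125, running G = 5.313375
t=4: π = [0.1760, 0.2685, 0.2315, 0.3240], E[r] = 1.4909, γ^t·E[r] = 0.610688, running G = 5.924063
t=5: π = [0.1759, 0.2685, 0.2315, 0.3241], E[r] = 1.4907, γ^t·E[r] = 0.488471, running G = 6.412534

G = 6.4125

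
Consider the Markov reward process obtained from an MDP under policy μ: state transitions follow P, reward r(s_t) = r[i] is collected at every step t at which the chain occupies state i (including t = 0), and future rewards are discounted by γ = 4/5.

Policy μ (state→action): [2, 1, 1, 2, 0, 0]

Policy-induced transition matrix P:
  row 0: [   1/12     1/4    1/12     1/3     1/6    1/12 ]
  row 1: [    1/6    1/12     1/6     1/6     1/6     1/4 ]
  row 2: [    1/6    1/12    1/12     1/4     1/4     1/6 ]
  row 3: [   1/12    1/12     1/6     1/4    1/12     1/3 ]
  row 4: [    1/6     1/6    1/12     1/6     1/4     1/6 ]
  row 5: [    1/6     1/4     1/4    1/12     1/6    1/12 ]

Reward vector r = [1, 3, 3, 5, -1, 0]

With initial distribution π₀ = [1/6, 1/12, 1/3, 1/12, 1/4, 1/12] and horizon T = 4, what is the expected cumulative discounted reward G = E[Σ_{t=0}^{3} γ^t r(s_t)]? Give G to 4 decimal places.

t=0: π = [0.1667, 0.0833, 0.3333, 0.0833, 0.2500, 0.0833], E[r] = 1.5833, γ^t·E[r] = 1.583333, running G = 1.583333
t=1: π = [0.1458, 0.1458, 0.1111, 0.2222, 0.2083, 0.1667], E[r] = 1.8194, γ^t·E[r] = 1.455556, running G = 3.038889
t=2: π = [0.1360, 0.1528, 0.1418, 0.2049, 0.1748, 0.1898], E[r] = 1.8692, γ^t·E[r] = 1.196296, running G = 4.235185
t=3: π = [0.1383, 0.1522, 0.1448, 0.2024, 0.1760, 0.1864], E[r] = 1.8652, γ^t·E[r] = 0.954988, running G = 5.190173

G = 5.1902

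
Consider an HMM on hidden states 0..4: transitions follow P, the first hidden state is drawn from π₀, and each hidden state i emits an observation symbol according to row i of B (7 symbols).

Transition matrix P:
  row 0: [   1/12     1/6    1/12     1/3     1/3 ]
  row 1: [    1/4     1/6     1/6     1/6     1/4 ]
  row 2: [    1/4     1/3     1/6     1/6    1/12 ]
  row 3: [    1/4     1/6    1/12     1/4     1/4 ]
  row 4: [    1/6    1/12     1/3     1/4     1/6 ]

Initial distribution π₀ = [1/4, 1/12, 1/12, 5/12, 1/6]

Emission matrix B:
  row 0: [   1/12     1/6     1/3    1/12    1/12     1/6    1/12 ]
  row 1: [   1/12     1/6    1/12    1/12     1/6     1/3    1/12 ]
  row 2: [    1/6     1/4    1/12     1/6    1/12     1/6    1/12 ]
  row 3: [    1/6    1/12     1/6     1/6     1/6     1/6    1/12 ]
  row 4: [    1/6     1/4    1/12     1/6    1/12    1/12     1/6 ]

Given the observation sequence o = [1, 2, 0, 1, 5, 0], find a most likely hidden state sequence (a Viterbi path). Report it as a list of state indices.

path = [3, 0, 4, 2, 1, 4]

t=0: δ = [4.167e-02, 1.389e-02, 2.083e-02, 3.472e-02, 4.167e-02]  (obs o_0=1)
t=1: δ = [2.894e-03, 5.787e-04, 1.157e-03, 2.315e-03, 1.157e-03]  ψ = [3, 0, 4, 0, 0]  (obs o_1=2)
t=2: δ = [4.823e-05, 4.019e-05, 6.430e-05, 1.608e-04, 1.608e-04]  ψ = [3, 0, 4, 0, 0]  (obs o_2=0)
t=3: δ = [6.698e-06, 4.465e-06, 1.340e-05, 3.349e-06, 1.005e-05]  ψ = [3, 3, 4, 3, 3]  (obs o_3=1)
t=4: δ = [5.582e-07, 1.488e-06, 5.582e-07, 4.186e-07, 1.861e-07]  ψ = [2, 2, 4, 4, 0]  (obs o_4=5)
t=5: δ = [3.101e-08, 2.067e-08, 4.135e-08, 4.135e-08, 6.202e-08]  ψ = [1, 1, 1, 1, 1]  (obs o_5=0)
backtrack: best end state = 4; path = [3, 0, 4, 2, 1, 4]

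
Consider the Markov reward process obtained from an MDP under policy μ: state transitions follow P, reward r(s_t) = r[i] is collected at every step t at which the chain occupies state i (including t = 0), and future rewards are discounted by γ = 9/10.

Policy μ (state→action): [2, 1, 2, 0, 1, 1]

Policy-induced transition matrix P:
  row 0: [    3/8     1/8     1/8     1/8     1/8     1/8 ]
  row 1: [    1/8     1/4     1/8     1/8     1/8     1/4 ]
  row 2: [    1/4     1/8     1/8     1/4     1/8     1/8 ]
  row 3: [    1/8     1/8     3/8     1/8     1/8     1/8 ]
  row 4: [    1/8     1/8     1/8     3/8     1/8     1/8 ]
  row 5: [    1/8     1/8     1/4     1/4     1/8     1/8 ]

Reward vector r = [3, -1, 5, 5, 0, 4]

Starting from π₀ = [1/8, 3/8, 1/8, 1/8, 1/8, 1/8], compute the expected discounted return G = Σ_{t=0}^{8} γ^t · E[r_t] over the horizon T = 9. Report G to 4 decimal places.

G = 16.8736

t=0: π = [0.1250, 0.3750, 0.1250, 0.1250, 0.1250, 0.1250], E[r] = 1.7500, γ^t·E[r] = 1.750000, running G = 1.750000
t=1: π = [0.1719, 0.1719, 0.1719, 0.1875, 0.1250, 0.1719], E[r] = 2.8281, γ^t·E[r] = 2.545313, running G = 4.295313
t=2: π = [0.1895, 0.1465, 0.1934, 0.1992, 0.1250, 0.1465], E[r] = 2.9707, γ^t·E[r] = 2.406270, running G = 6.701582
t=3: π = [0.1965, 0.1433, 0.1931, 0.1987, 0.1250, 0.1433], E[r] = 2.9788, γ^t·E[r] = 2.171516, running G = 8.873098
t=4: π = [0.1983, 0.1429, 0.1926, 0.1983, 0.1250, 0.1429], E[r] = 2.9781, γ^t·E[r] = 1.953904, running G = 10.827002
t=5: π = [0.1986, 0.1429, 0.1924, 0.1982, 0.1250, 0.1429], E[r] = 2.9777, γ^t·E[r] = 1.758281, running G = 12.585283
t=6: π = [0.1987, 0.1429, 0.1924, 0.1982, 0.1250, 0.1429], E[r] = 2.9776, γ^t·E[r] = 1.582399, running G = 14.167682
t=7: π = [0.1987, 0.1429, 0.1924, 0.1982, 0.1250, 0.1429], E[r] = 2.9775, γ^t·E[r] = 1.424148, running G = 15.591830
t=8: π = [0.1987, 0.1429, 0.1924, 0.1982, 0.1250, 0.1429], E[r] = 2.9775, γ^t·E[r] = 1.281731, running G = 16.873561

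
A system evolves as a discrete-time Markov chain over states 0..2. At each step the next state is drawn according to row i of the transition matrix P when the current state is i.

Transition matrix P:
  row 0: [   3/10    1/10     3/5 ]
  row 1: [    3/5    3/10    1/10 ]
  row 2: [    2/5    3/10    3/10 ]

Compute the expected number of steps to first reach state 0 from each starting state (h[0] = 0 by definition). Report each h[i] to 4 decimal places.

First-step conditioning: h[0] = 0; for i ≠ 0, h[i] = 1 + Σ_k P[i][k]·h[k].
  h[1] = 1 + 3/10·h[1] + 1/10·h[2]
  h[2] = 1 + 3/10·h[1] + 3/10·h[2]
Solving the 2×2 linear system over states ≠ 0 gives exactly h = [0, 40/23, 50/23] (h[0] = 0 is the target).

h = [0.0000, 1.7391, 2.1739]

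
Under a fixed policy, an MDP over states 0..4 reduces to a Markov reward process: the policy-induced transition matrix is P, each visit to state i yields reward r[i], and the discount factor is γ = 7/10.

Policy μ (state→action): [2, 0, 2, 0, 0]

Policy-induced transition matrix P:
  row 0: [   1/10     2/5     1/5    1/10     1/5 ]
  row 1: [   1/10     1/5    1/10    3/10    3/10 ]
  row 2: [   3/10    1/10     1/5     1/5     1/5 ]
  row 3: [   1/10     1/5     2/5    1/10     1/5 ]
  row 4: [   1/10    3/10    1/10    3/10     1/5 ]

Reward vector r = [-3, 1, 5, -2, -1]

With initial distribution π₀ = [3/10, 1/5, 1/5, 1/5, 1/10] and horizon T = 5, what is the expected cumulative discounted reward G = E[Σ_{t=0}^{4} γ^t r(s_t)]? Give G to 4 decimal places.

t=0: π = [0.3000, 0.2000, 0.2000, 0.2000, 0.1000], E[r] = -0.2000, γ^t·E[r] = -0.200000, running G = -0.200000
t=1: π = [0.1400, 0.2500, 0.2100, 0.1800, 0.2200], E[r] = 0.3000, γ^t·E[r] = 0.210000, running G = 0.010000
t=2: π = [0.1420, 0.2290, 0.1890, 0.2150, 0.2250], E[r] = 0.0930, γ^t·E[r] = 0.045570, running G = 0.055570
t=3: π = [0.1378, 0.2320, 0.1976, 0.2097, 0.2229], E[r] = 0.1643, γ^t·E[r] = 0.056355, running G = 0.111925
t=4: π = [0.1395, 0.2301, 0.1965, 0.2107, 0.2232], E[r] = 0.1491, γ^t·E[r] = 0.035799, running G = 0.147724

G = 0.1477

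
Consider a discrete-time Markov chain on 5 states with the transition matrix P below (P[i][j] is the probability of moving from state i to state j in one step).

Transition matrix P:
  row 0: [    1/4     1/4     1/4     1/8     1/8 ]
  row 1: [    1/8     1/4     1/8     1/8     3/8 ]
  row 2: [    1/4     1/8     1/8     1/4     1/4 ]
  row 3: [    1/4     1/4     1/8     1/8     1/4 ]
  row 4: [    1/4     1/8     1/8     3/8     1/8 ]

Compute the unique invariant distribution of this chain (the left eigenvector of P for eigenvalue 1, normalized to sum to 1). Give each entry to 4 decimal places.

π = [0.2246, 0.2034, 0.1531, 0.1991, 0.2199]

Balance equations π_j = Σ_i π_i·P[i][j]:
  π_0 = 1/4·π_0 + 1/8·π_1 + 1/4·π_2 + 1/4·π_3 + 1/4·π_4
  π_1 = 1/4·π_0 + 1/4·π_1 + 1/8·π_2 + 1/4·π_3 + 1/8·π_4
  π_2 = 1/4·π_0 + 1/8·π_1 + 1/8·π_2 + 1/8·π_3 + 1/8·π_4
  π_3 = 1/8·π_0 + 1/8·π_1 + 1/4·π_2 + 1/8·π_3 + 3/8·π_4
  normalize: π_0 + π_1 + π_2 + π_3 + π_4 = 1
Solving the linear system gives exactly π = [1049/4671, 950/4671, 715/4671, 310/1557, 1027/4671].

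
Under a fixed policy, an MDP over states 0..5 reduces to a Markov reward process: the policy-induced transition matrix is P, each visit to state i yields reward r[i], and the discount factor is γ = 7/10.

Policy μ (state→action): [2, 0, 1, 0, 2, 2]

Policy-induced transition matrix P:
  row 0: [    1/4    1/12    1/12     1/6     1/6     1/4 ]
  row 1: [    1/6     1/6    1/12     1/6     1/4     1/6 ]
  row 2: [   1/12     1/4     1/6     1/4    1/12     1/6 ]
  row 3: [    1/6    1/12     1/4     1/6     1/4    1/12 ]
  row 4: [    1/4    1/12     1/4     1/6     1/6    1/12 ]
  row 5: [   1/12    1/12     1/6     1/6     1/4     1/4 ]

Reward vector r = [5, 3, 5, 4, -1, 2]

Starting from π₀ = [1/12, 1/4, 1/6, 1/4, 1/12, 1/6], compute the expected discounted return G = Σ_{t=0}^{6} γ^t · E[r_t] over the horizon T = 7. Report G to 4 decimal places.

G = 9.2228

t=0: π = [0.0833, 0.2500, 0.1667, 0.2500, 0.0833, 0.1667], E[r] = 3.2500, γ^t·E[r] = 3.250000, running G = 3.250000
t=1: π = [0.1528, 0.1319, 0.1667, 0.1806, 0.2083, 0.1597], E[r] = 2.8264, γ^t·E[r] = 1.978472, running G = 5.228472
t=2: π = [0.1696, 0.1221, 0.1753, 0.1806, 0.1921, 0.1603], E[r] = 2.9416, γ^t·E[r] = 1.441360, running G = 6.669832
t=3: π = [0.1688, 0.1227, 0.1734, 0.1813, 0.1906, 0.1631], E[r] = 2.9402, γ^t·E[r] = 1.008472, running G = 7.678304
t=4: π = [0.1686, 0.1225, 0.1734, 0.1811, 0.1911, 0.1633], E[r] = 2.9371, γ^t·E[r] = 0.705198, running G = 8.383503
t=5: π = [0.1686, 0.1224, 0.1734, 0.1811, 0.1911, 0.1633], E[r] = 2.9373, γ^t·E[r] = 0.493677, running G = 8.877180
t=6: π = [0.1686, 0.1224, 0.1734, 0.1811, 0.1911, 0.1633], E[r] = 2.9374, γ^t·E[r] = 0.345579, running G = 9.222759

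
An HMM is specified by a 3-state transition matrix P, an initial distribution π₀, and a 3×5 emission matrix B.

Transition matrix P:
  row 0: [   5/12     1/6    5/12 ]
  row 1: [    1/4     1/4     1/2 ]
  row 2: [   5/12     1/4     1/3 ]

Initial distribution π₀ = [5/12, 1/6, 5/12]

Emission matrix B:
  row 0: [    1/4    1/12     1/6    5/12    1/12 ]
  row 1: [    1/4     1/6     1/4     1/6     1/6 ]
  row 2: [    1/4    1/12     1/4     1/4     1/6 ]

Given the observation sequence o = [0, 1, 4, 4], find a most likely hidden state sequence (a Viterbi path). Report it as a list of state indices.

t=0: δ = [1.042e-01, 4.167e-02, 1.042e-01]  (obs o_0=0)
t=1: δ = [3.617e-03, 4.340e-03, 3.617e-03]  ψ = [0, 2, 0]  (obs o_1=1)
t=2: δ = [1.256e-04, 1.808e-04, 3.617e-04]  ψ = [0, 1, 1]  (obs o_2=4)
t=3: δ = [1.256e-05, 1.507e-05, 2.009e-05]  ψ = [2, 2, 2]  (obs o_3=4)
backtrack: best end state = 2; path = [2, 1, 2, 2]

path = [2, 1, 2, 2]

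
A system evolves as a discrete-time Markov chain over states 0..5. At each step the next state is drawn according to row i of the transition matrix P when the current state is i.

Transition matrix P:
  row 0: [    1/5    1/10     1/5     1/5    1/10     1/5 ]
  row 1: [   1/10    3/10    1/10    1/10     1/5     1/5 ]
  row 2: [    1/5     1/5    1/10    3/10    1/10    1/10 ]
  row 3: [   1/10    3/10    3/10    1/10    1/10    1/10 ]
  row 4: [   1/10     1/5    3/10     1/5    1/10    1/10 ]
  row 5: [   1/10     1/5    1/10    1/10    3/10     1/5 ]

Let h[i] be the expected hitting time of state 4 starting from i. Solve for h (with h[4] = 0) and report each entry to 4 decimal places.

First-step conditioning: h[4] = 0; for i ≠ 4, h[i] = 1 + Σ_k P[i][k]·h[k].
  h[0] = 1 + 1/5·h[0] + 1/10·h[1] + 1/5·h[2] + 1/5·h[3] + 1/5·h[5]
  h[1] = 1 + 1/10·h[0] + 3/10·h[1] + 1/10·h[2] + 1/10·h[3] + 1/5·h[5]
  h[2] = 1 + 1/5·h[0] + 1/5·h[1] + 1/10·h[2] + 3/10·h[3] + 1/10·h[5]
  h[3] = 1 + 1/10·h[0] + 3/10·h[1] + 3/10·h[2] + 1/10·h[3] + 1/10·h[5]
  h[5] = 1 + 1/10·h[0] + 1/5·h[1] + 1/10·h[2] + 1/10·h[3] + 1/5·h[5]
Solving the 5×5 linear system over states ≠ 4 gives exactly h = [2030/313, 1775/313, 16365/2504, 16195/2504, 0, 3195/626] (h[4] = 0 is the target).

h = [6.4856, 5.6709, 6.5355, 6.4677, 0.0000, 5.1038]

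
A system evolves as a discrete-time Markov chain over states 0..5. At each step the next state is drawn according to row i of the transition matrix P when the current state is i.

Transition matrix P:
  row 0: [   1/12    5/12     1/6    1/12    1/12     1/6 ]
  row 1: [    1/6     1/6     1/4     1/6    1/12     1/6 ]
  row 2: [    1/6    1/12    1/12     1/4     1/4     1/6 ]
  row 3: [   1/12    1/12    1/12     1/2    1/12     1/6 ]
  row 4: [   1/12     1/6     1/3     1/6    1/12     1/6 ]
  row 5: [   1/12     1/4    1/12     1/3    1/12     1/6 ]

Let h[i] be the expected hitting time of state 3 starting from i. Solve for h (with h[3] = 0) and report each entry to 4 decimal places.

h = [5.4346, 5.0201, 4.6522, 0.0000, 4.9549, 4.2102]

First-step conditioning: h[3] = 0; for i ≠ 3, h[i] = 1 + Σ_k P[i][k]·h[k].
  h[0] = 1 + 1/12·h[0] + 5/12·h[1] + 1/6·h[2] + 1/12·h[4] + 1/6·h[5]
  h[1] = 1 + 1/6·h[0] + 1/6·h[1] + 1/4·h[2] + 1/12·h[4] + 1/6·h[5]
  h[2] = 1 + 1/6·h[0] + 1/12·h[1] + 1/12·h[2] + 1/4·h[4] + 1/6·h[5]
  h[4] = 1 + 1/12·h[0] + 1/6·h[1] + 1/3·h[2] + 1/12·h[4] + 1/6·h[5]
  h[5] = 1 + 1/12·h[0] + 1/4·h[1] + 1/12·h[2] + 1/12·h[4] + 1/6·h[5]
Solving the 5×5 linear system over states ≠ 3 gives exactly h = [84024/15461, 77616/15461, 71928/15461, 0, 76608/15461, 65094/15461] (h[3] = 0 is the target).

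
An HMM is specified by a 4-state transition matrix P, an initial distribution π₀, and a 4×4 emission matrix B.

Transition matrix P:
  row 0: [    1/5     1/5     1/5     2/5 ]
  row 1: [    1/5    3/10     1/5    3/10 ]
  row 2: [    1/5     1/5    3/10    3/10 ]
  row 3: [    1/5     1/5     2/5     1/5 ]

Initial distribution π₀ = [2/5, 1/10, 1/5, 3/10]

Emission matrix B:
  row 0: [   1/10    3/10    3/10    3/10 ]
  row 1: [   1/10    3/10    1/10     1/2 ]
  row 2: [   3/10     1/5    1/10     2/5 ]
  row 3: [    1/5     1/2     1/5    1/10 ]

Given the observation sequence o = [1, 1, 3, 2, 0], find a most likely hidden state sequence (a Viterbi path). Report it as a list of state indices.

t=0: δ = [1.200e-01, 3.000e-02, 4.000e-02, 1.500e-01]  (obs o_0=1)
t=1: δ = [9.000e-03, 9.000e-03, 1.200e-02, 2.400e-02]  ψ = [3, 3, 3, 0]  (obs o_1=1)
t=2: δ = [1.440e-03, 2.400e-03, 3.840e-03, 4.800e-04]  ψ = [3, 3, 3, 3]  (obs o_2=3)
t=3: δ = [2.304e-04, 7.680e-05, 1.152e-04, 2.304e-04]  ψ = [2, 2, 2, 2]  (obs o_3=2)
t=4: δ = [4.608e-06, 4.608e-06, 2.765e-05, 1.843e-05]  ψ = [0, 0, 3, 0]  (obs o_4=0)
backtrack: best end state = 2; path = [0, 3, 2, 3, 2]

path = [0, 3, 2, 3, 2]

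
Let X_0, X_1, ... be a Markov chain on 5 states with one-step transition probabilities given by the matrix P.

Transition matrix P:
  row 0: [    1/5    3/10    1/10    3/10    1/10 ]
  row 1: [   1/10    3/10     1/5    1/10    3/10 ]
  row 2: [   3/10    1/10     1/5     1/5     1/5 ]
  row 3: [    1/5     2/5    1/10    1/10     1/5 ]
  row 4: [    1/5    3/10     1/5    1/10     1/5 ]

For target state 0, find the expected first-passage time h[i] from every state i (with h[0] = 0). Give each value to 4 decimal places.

First-step conditioning: h[0] = 0; for i ≠ 0, h[i] = 1 + Σ_k P[i][k]·h[k].
  h[1] = 1 + 3/10·h[1] + 1/5·h[2] + 1/10·h[3] + 3/10·h[4]
  h[2] = 1 + 1/10·h[1] + 1/5·h[2] + 1/5·h[3] + 1/5·h[4]
  h[3] = 1 + 2/5·h[1] + 1/10·h[2] + 1/10·h[3] + 1/5·h[4]
  h[4] = 1 + 3/10·h[1] + 1/5·h[2] + 1/10·h[3] + 1/5·h[4]
Solving the 4×4 linear system over states ≠ 0 gives exactly h = [0, 11110/1933, 8910/1933, 10320/1933, 10100/1933] (h[0] = 0 is the target).

h = [0.0000, 5.7475, 4.6094, 5.3389, 5.2250]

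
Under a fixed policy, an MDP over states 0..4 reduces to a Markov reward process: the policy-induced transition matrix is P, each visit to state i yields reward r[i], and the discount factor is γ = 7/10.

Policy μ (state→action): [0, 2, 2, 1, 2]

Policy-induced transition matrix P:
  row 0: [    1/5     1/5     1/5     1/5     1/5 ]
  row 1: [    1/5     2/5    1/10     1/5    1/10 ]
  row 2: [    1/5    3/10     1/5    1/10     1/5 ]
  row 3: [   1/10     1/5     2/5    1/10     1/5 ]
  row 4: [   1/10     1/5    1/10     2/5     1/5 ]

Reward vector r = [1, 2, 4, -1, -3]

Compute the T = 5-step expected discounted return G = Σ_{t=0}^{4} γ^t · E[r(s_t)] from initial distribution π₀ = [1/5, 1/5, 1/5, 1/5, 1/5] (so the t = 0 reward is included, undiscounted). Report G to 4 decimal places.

t=0: π = [0.2000, 0.2000, 0.2000, 0.2000, 0.2000], E[r] = 0.6000, γ^t·E[r] = 0.600000, running G = 0.600000
t=1: π = [0.1600, 0.2600, 0.2000, 0.2000, 0.1800], E[r] = 0.7400, γ^t·E[r] = 0.518000, running G = 1.118000
t=2: π = [0.1620, 0.2720, 0.1960, 0.1960, 0.1740], E[r] = 0.7720, γ^t·E[r] = 0.378280, running G = 1.496280
t=3: π = [0.1630, 0.2740, 0.1946, 0.1956, 0.1728], E[r] = 0.7754, γ^t·E[r] = 0.265962, running G = 1.762242
t=4: π = [0.1632, 0.2743, 0.1944, 0.1955, 0.1726], E[r] = 0.7761, γ^t·E[r] = 0.186342, running G = 1.948584

G = 1.9486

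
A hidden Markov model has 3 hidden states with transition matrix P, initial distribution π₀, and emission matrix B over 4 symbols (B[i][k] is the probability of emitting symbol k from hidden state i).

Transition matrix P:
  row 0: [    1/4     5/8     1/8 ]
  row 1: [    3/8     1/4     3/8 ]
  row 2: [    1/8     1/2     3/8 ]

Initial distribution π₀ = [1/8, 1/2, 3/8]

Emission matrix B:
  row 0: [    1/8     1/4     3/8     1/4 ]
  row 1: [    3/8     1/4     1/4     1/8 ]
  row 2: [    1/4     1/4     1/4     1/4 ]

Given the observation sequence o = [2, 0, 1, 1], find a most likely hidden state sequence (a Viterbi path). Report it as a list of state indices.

path = [2, 1, 0, 1]

t=0: δ = [4.688e-02, 1.250e-01, 9.375e-02]  (obs o_0=2)
t=1: δ = [5.859e-03, 1.758e-02, 1.172e-02]  ψ = [1, 2, 1]  (obs o_1=0)
t=2: δ = [1.648e-03, 1.465e-03, 1.648e-03]  ψ = [1, 2, 1]  (obs o_2=1)
t=3: δ = [1.373e-04, 2.575e-04, 1.545e-04]  ψ = [1, 0, 2]  (obs o_3=1)
backtrack: best end state = 1; path = [2, 1, 0, 1]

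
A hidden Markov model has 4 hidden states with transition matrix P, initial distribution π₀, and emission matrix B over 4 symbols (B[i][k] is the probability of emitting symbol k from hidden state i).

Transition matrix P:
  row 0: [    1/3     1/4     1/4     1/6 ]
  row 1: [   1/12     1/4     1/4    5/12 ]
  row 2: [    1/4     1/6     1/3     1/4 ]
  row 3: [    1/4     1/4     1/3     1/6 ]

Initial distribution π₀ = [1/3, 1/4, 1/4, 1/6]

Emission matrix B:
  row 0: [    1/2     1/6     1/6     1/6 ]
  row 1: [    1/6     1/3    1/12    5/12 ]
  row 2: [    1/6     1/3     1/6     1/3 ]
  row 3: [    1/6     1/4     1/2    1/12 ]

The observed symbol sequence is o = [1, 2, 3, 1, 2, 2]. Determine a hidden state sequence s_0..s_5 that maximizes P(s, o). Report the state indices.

t=0: δ = [5.556e-02, 8.333e-02, 8.333e-02, 4.167e-02]  (obs o_0=1)
t=1: δ = [3.472e-03, 1.736e-03, 4.630e-03, 1.736e-02]  ψ = [2, 1, 2, 1]  (obs o_1=2)
t=2: δ = [7.234e-04, 1.808e-03, 1.929e-03, 2.411e-04]  ψ = [3, 3, 3, 3]  (obs o_2=3)
t=3: δ = [8.038e-05, 1.507e-04, 2.143e-04, 1.884e-04]  ψ = [2, 1, 2, 1]  (obs o_3=1)
t=4: δ = [8.931e-06, 3.925e-06, 1.191e-05, 3.140e-05]  ψ = [2, 3, 2, 1]  (obs o_4=2)
t=5: δ = [1.308e-06, 6.541e-07, 1.744e-06, 2.616e-06]  ψ = [3, 3, 3, 3]  (obs o_5=2)
backtrack: best end state = 3; path = [1, 3, 1, 1, 3, 3]

path = [1, 3, 1, 1, 3, 3]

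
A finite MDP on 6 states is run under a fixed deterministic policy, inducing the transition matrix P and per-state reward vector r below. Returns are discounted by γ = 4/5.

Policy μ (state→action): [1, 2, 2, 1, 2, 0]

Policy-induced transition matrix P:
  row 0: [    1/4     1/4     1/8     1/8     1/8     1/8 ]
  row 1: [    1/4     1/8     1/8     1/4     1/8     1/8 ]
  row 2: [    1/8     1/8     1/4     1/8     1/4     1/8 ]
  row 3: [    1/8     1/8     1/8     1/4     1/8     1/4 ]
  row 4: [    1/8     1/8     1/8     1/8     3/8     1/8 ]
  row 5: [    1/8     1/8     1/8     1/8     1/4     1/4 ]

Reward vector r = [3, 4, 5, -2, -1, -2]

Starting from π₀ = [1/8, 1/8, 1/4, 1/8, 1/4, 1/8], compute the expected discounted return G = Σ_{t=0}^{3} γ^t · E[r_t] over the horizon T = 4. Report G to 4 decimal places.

G = 3.1866

t=0: π = [0.1250, 0.1250, 0.2500, 0.1250, 0.2500, 0.1250], E[r] = 1.3750, γ^t·E[r] = 1.375000, running G = 1.375000
t=1: π = [0.1563, 0.1406, 0.1563, 0.1563, 0.2344, 0.1563], E[r] = 0.9531, γ^t·E[r] = 0.762500, running G = 2.137500
t=2: π = [0.1621, 0.1445, 0.1445, 0.1621, 0.2227, 0.1641], E[r] = 0.9121, γ^t·E[r] = 0.583750, running G = 2.721250
t=3: π = [0.1633, 0.1453, 0.1431, 0.1633, 0.2192, 0.1658], E[r] = 0.9089, γ^t·E[r] = 0.465375, running G = 3.186625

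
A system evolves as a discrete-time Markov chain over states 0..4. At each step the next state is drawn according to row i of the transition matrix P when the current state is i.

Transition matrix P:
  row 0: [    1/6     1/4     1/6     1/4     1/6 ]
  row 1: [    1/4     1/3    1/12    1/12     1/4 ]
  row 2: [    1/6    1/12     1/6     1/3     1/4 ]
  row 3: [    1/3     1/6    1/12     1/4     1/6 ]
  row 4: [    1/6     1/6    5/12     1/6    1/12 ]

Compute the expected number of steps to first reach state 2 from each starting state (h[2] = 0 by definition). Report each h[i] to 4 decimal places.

First-step conditioning: h[2] = 0; for i ≠ 2, h[i] = 1 + Σ_k P[i][k]·h[k].
  h[0] = 1 + 1/6·h[0] + 1/4·h[1] + 1/4·h[3] + 1/6·h[4]
  h[1] = 1 + 1/4·h[0] + 1/3·h[1] + 1/12·h[3] + 1/4·h[4]
  h[3] = 1 + 1/3·h[0] + 1/6·h[1] + 1/4·h[3] + 1/6·h[4]
  h[4] = 1 + 1/6·h[0] + 1/6·h[1] + 1/6·h[3] + 1/12·h[4]
Solving the 4×4 linear system over states ≠ 2 gives exactly h = [20412/3541, 21528/3541, 0, 22020/3541, 15492/3541] (h[2] = 0 is the target).

h = [5.7645, 6.0796, 0.0000, 6.2186, 4.3750]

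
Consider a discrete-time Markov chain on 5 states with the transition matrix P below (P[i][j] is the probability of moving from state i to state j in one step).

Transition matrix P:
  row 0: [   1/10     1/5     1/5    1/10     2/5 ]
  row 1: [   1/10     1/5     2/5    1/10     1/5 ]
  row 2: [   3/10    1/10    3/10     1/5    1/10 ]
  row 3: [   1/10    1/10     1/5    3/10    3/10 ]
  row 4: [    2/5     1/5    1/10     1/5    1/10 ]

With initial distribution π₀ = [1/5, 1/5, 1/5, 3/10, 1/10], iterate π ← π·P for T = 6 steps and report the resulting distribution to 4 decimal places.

π = [0.2115, 0.1585, 0.2335, 0.1812, 0.2153]

t=0: π = [0.2000, 0.2000, 0.2000, 0.3000, 0.1000]
t=1: π = [0.1700, 0.1500, 0.2500, 0.1900, 0.2400]
t=2: π = [0.2220, 0.1560, 0.2310, 0.1870, 0.2040]
t=3: π = [0.2074, 0.1582, 0.2339, 0.1809, 0.2196]
t=4: π = [0.2127, 0.1585, 0.2331, 0.1815, 0.2142]
t=5: π = [0.2109, 0.1585, 0.2336, 0.1810, 0.2160]
t=6: π = [0.2115, 0.1585, 0.2335, 0.1812, 0.2153]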